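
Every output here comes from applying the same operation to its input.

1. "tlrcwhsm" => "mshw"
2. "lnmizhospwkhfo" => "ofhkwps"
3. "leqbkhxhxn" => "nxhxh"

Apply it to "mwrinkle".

The transformation: take characters alternately from the front and the back (1st, last, 2nd, 2nd-last, ...), then keep every other character starting from the second (positions 2nd, 4th, 6th, ...).
Starting from "mwrinkle": after the first operation, "mewlrkin"; after the second, "elkn".

elkn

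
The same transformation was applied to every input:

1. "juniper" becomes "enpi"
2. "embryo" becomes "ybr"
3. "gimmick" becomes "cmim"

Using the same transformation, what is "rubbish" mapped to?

The rule is to take characters alternately from the front and the back (1st, last, 2nd, 2nd-last, ...), then delete the first 3 characters.
Applying both steps to "rubbish": "rhusbib", then "sbib".

sbib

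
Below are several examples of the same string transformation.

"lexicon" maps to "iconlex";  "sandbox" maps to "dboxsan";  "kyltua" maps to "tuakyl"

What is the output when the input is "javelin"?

Each output is the input with this applied: move the first 3 characters to the end (rotate left by 3).
Doing the same to "javelin": "elinjav".

elinjav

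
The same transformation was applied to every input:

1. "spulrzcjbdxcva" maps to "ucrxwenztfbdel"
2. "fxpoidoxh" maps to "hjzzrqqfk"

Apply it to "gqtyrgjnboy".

Each output is the input with this applied: take characters alternately from the front and the back (1st, last, 2nd, 2nd-last, ...), then shift every letter 2 places forward in the alphabet (wrapping around).
Doing the same to "gqtyrgjnboy": "iasqvdaptli".

iasqvdaptli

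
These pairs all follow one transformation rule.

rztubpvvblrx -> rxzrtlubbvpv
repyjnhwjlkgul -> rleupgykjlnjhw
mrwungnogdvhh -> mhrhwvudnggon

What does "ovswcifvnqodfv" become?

The transformation: take characters alternately from the front and the back (1st, last, 2nd, 2nd-last, ...).
Applying that to "ovswcifvnqodfv" gives "ovvfsdwocqinfv".

ovvfsdwocqinfv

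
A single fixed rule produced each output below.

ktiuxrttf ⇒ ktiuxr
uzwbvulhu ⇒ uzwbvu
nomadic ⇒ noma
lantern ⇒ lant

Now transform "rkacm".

rk

In each case the input is transformed by: delete the last 3 characters.
So "rkacm" becomes "rk".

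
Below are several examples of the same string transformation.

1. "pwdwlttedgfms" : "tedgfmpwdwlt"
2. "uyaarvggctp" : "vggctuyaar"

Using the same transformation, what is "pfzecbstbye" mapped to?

Rule — delete the last character, then swap the front and back halves of the string.
For "pfzecbstbye", step one produces "pfzecbstby"; step two turns that into "bstbypfzec".

bstbypfzec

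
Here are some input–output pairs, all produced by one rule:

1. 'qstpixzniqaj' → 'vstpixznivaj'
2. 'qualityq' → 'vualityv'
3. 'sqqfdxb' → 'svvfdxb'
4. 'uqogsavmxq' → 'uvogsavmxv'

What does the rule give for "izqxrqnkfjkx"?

In each case the input is transformed by: replace every "q" with "v".
On "izqxrqnkfjkx" that produces "izvxrvnkfjkx".

izvxrvnkfjkx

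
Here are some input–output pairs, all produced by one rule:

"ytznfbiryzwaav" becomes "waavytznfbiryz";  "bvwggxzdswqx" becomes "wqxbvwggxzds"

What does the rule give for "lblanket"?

tlblanke

The transformation: swap the front and back halves of the string, then move the first 3 characters to the end (rotate left by 3).
On "lblanket" that produces "tlblanke".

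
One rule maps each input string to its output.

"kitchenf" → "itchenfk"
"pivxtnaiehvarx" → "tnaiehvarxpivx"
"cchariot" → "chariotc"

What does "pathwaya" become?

athwayap

In each case the input is transformed by: move the last 3 characters to the front (rotate right by 3), then swap the front and back halves of the string.
For "pathwaya", step one produces "ayapathw"; step two turns that into "athwayap".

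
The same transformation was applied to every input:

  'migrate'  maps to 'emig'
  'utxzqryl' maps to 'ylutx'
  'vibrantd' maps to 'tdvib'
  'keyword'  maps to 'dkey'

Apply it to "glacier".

rgla

Each output is the input with this applied: move the first 3 characters to the end (rotate left by 3), then delete the first 3 characters.
Applying both steps to "glacier": "ciergla", then "rgla".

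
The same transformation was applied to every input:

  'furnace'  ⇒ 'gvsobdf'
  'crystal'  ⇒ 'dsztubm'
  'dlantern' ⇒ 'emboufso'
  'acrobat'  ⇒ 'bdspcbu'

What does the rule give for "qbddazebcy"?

rceebafcdz

Looking at the pairs, the operation is to shift every letter 1 place forward in the alphabet (wrapping around).
Applying that to "qbddazebcy" gives "rceebafcdz".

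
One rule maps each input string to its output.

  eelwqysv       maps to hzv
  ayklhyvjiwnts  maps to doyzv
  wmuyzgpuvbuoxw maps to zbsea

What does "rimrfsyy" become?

uub

The transformation: keep one character in every 3, starting at position 1 (positions 1st, 4th, 7th, ...), then shift every letter 3 places forward in the alphabet (wrapping around).
On "rimrfsyy": the first step gives "rry", and the second then gives "uub".
(Check on "eelwqysv": → "ews" → "hzv" ✓)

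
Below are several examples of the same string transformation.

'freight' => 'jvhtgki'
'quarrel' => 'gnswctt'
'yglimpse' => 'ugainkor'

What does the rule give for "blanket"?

What's happening: move the last 2 characters to the front (rotate right by 2), then shift every letter 2 places forward in the alphabet (wrapping around).
Working it through for "blanket": intermediate "etblank", final "gvdncpm".

gvdncpm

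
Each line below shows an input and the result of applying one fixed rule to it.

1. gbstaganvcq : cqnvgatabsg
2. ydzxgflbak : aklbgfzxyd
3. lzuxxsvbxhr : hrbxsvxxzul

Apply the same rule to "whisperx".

rxpeiswh

In each case the input is transformed by: reverse the string, then swap each adjacent pair of characters (1↔2, 3↔4, ...).
On "whisperx": the first step gives "xrepsihw", and the second then gives "rxpeiswh".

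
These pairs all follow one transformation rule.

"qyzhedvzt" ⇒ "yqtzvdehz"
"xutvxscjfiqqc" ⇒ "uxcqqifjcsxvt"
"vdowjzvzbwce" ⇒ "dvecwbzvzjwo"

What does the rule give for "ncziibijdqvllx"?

The rule is to move the first 2 characters to the end (rotate left by 2), then reverse the string.
Applying both steps to "ncziibijdqvllx": "ziibijdqvllxnc", then "cnxllvqdjibiiz".

cnxllvqdjibiiz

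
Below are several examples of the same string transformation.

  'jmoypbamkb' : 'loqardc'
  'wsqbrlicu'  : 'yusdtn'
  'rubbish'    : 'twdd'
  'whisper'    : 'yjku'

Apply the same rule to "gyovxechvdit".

iaqxzgejx

The transformation: shift every letter 2 places forward in the alphabet (wrapping around), then delete the last 3 characters.
"gyovxechvdit" → "iaqxzgejxfkv" → "iaqxzgejx".
(Check on "whisper": → "yjkurgt" → "yjku" ✓)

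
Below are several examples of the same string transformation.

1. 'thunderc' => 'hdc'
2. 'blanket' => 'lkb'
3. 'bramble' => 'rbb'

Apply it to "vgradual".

Rule — move the first character to the end, then keep one character in every 3, starting at position 1 (positions 1st, 4th, 7th, ...).
Applying both steps to "vgradual": "gradualv", then "gdl".
(Check on "thunderc": → "hunderct" → "hdc" ✓)

gdl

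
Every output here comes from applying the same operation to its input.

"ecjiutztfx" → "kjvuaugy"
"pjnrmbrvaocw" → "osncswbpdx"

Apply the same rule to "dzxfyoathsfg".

ygzpbuitgh

What's happening: shift every letter 1 place forward in the alphabet (wrapping around), then delete the first 2 characters.
Applying both steps to "dzxfyoathsfg": "eaygzpbuitgh", then "ygzpbuitgh".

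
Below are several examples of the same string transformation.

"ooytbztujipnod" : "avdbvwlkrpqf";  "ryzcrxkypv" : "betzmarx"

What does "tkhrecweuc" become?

In each case the input is transformed by: shift every letter 2 places forward in the alphabet (wrapping around), then delete the first 2 characters.
For "tkhrecweuc", step one produces "vmjtgeygwe"; step two turns that into "jtgeygwe".

jtgeygwe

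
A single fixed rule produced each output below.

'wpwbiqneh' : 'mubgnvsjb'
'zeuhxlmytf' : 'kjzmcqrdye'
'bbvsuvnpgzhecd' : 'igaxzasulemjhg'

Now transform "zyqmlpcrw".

bdvrquhwe

In each case the input is transformed by: shift every letter 5 places forward in the alphabet (wrapping around), then swap the first and last characters.
Starting from "zyqmlpcrw": after the first operation, "edvrquhwb"; after the second, "bdvrquhwe".
(Check on "wpwbiqneh": → "bubgnvsjm" → "mubgnvsjb" ✓)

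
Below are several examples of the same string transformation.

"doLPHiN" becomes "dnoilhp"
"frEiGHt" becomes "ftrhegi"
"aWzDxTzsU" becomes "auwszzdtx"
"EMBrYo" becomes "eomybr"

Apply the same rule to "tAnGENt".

ttanneg

Rule — take characters alternately from the front and the back (1st, last, 2nd, 2nd-last, ...), then convert every letter to lowercase.
For "tAnGENt", step one produces "ttANnEG"; step two turns that into "ttanneg".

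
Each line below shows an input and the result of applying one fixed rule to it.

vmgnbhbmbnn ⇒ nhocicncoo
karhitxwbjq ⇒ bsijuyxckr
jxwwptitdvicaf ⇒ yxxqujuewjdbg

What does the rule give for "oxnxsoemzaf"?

Each output is the input with this applied: shift every letter 1 place forward in the alphabet (wrapping around), then delete the first character.
For "oxnxsoemzaf", step one produces "pyoytpfnabg"; step two turns that into "yoytpfnabg".
(Check on "jxwwptitdvicaf": → "kyxxqujuewjdbg" → "yxxqujuewjdbg" ✓)

yoytpfnabg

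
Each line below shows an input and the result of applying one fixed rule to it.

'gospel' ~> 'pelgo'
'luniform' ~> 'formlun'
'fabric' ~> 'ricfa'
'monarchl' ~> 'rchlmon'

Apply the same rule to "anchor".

horan

What's happening: swap the front and back halves of the string, then delete the last character.
Doing the same to "anchor": "horan".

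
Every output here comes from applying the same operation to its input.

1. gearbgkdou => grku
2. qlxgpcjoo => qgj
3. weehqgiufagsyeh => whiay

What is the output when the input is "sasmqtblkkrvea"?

smbke

In each case the input is transformed by: keep one character in every 3, starting at position 1 (positions 1st, 4th, 7th, ...).
"sasmqtblkkrvea" → "smbke".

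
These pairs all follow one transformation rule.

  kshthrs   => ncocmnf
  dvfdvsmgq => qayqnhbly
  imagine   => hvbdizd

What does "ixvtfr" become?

The pattern: shift every letter 5 places backward in the alphabet (wrapping around), then move the first character to the end.
So "ixvtfr" becomes "sqoamd".

sqoamd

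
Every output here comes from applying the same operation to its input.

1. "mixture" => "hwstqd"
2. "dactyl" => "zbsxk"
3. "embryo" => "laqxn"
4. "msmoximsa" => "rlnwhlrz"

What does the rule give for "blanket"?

kzmjds

The pattern: delete the first character, then shift every letter 1 place backward in the alphabet (wrapping around).
For "blanket" the result is "kzmjds".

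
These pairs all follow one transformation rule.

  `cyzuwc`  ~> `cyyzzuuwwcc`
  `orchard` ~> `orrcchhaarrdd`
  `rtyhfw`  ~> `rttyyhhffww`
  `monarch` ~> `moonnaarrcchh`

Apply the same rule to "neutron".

Rule — double every character, then delete the first character.
Starting from "neutron": after the first operation, "nneeuuttrroonn"; after the second, "neeuuttrroonn".

neeuuttrroonn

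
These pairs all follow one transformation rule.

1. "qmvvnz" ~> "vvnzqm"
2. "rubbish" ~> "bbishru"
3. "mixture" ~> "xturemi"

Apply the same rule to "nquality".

What's happening: move the first 2 characters to the end (rotate left by 2).
On "nquality" that produces "ualitynq".

ualitynq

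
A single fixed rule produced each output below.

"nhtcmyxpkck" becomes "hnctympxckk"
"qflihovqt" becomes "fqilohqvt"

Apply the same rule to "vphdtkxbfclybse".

pvdhktbxcfylsbe

Rule — swap each adjacent pair of characters (1↔2, 3↔4, ...).
"vphdtkxbfclybse" → "pvdhktbxcfylsbe".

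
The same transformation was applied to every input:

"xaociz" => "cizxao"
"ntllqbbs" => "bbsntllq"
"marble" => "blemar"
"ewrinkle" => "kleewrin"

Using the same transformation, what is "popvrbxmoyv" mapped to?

oyvpopvrbxm

Rule — move the last 3 characters to the front (rotate right by 3).
So "popvrbxmoyv" becomes "oyvpopvrbxm".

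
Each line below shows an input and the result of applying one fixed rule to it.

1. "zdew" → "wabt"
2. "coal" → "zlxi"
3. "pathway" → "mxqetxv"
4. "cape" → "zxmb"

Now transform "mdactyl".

Each output is the input with this applied: shift every letter 3 places backward in the alphabet (wrapping around).
"mdactyl" → "jaxzqvi".

jaxzqvi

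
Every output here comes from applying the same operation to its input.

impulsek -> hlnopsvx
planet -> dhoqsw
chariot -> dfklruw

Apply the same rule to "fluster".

The rule is to sort the characters into alphabetical order, then shift every letter 3 places forward in the alphabet (wrapping around).
"fluster" → "eflrstu" → "hiouvwx".

hiouvwx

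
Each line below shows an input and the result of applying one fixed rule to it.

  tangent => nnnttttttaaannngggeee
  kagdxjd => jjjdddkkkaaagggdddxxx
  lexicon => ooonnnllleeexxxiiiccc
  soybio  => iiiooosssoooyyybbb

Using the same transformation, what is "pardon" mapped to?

The rule is to move the last 2 characters to the front (rotate right by 2), then repeat every character 3 times.
Working it through for "pardon": intermediate "onpard", final "ooonnnpppaaarrrddd".

ooonnnpppaaarrrddd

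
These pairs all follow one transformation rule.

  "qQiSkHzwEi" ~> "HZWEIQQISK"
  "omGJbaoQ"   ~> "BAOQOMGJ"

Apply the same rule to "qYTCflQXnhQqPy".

The rule is to swap the front and back halves of the string, then convert every letter to uppercase.
Starting from "qYTCflQXnhQqPy": after the first operation, "XnhQqPyqYTCflQ"; after the second, "XNHQQPYQYTCFLQ".
(Check on "omGJbaoQ": → "baoQomGJ" → "BAOQOMGJ" ✓)

XNHQQPYQYTCFLQ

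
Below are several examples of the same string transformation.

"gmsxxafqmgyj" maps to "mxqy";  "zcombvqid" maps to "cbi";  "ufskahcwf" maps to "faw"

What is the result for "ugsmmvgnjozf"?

What's happening: keep one character in every 3, starting at position 2 (positions 2nd, 5th, 8th, ...).
On "ugsmmvgnjozf" that produces "gmnz".

gmnz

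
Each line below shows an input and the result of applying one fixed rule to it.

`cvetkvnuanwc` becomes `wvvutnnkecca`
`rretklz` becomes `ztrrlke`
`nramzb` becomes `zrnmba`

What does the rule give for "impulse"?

What's happening: sort the characters into reverse alphabetical order.
On "impulse" that produces "uspmlie".

uspmlie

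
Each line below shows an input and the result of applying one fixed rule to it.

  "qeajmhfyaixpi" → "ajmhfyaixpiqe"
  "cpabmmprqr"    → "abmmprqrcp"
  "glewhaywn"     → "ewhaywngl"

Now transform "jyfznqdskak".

fznqdskakjy

In each case the input is transformed by: move the first 2 characters to the end (rotate left by 2).
For "jyfznqdskak" the result is "fznqdskakjy".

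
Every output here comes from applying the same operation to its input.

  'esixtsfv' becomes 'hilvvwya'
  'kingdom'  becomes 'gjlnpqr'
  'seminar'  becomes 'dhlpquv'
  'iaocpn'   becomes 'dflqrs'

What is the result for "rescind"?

Each output is the input with this applied: sort the characters into alphabetical order, then shift every letter 3 places forward in the alphabet (wrapping around).
Applying both steps to "rescind": "cdeinrs", then "fghlquv".

fghlquv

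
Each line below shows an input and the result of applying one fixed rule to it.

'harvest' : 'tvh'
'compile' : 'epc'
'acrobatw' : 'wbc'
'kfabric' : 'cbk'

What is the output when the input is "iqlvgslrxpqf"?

fxsl

The pattern: reverse the string, then keep one character in every 3, starting at position 1 (positions 1st, 4th, 7th, ...).
"iqlvgslrxpqf" → "fqpxrlsgvlqi" → "fxsl".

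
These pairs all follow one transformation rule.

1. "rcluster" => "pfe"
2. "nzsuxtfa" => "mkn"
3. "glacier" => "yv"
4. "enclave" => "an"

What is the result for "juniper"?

The pattern: keep one character in every 3, starting at position 2 (positions 2nd, 5th, 8th, ...), then shift every letter 13 places forward in the alphabet (wrapping around) — i.e. ROT13.
Applying that to "juniper" gives "hc".

hc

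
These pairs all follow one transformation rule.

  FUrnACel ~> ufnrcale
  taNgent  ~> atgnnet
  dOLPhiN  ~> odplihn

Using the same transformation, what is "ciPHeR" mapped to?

Looking at the pairs, the operation is to swap each adjacent pair of characters (1↔2, 3↔4, ...), then convert every letter to lowercase.
On "ciPHeR" that produces "ichpre".

ichpre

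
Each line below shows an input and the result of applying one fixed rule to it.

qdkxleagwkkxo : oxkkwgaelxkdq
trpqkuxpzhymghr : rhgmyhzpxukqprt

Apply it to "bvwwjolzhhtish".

Looking at the pairs, the operation is to reverse the string.
Doing the same to "bvwwjolzhhtish": "hsithhzlojwwvb".

hsithhzlojwwvb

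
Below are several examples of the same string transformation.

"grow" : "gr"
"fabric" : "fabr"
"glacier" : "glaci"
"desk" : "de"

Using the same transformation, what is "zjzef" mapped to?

zjz

The rule is to delete the last 2 characters.
For "zjzef" the result is "zjz".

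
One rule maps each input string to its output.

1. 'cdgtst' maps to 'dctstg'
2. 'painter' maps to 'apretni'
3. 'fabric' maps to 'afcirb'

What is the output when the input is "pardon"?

The rule is to reverse the string, then move the last 2 characters to the front (rotate right by 2).
Applying both steps to "pardon": "nodrap", then "apnodr".
(Check on "painter": → "retniap" → "apretni" ✓)

apnodr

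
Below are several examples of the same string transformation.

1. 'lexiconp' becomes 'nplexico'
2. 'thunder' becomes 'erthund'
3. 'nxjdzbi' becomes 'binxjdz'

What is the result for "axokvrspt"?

Each output is the input with this applied: move the last 2 characters to the front (rotate right by 2).
Doing the same to "axokvrspt": "ptaxokvrs".

ptaxokvrs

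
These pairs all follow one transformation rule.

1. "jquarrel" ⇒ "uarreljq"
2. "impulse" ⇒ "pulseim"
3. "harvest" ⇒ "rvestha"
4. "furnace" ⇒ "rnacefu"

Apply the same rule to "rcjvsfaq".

The transformation: move the first 2 characters to the end (rotate left by 2).
On "rcjvsfaq" that produces "jvsfaqrc".

jvsfaqrc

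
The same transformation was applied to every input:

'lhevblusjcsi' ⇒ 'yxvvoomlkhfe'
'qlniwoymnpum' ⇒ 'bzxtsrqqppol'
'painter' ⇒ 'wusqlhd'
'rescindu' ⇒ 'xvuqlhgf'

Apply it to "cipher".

uslkhf

In each case the input is transformed by: sort the characters into reverse alphabetical order, then shift every letter 3 places forward in the alphabet (wrapping around).
For "cipher", step one produces "rpihec"; step two turns that into "uslkhf".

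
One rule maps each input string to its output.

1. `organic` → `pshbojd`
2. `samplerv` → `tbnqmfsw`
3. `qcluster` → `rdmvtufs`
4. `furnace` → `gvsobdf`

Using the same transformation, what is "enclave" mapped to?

fodmbwf

The rule is to shift every letter 1 place forward in the alphabet (wrapping around).
For "enclave" the result is "fodmbwf".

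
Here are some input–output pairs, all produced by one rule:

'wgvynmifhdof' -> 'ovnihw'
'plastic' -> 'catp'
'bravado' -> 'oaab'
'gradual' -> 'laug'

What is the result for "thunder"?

In each case the input is transformed by: keep every other character starting from the first (positions 1st, 3rd, 5th, ...), then swap the first and last characters.
"thunder" → "tudr" → "rudt".

rudt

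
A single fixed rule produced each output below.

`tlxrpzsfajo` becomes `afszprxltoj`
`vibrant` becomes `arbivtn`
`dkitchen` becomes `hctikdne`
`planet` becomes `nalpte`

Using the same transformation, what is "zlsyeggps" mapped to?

ggeyslzsp

What's happening: move the last 2 characters to the front (rotate right by 2), then reverse the string.
Applying both steps to "zlsyeggps": "pszlsyegg", then "ggeyslzsp".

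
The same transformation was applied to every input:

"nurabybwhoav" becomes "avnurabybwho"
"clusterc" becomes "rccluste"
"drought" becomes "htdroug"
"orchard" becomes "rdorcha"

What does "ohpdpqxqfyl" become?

Rule — move the last 2 characters to the front (rotate right by 2).
"ohpdpqxqfyl" → "ylohpdpqxqf".

ylohpdpqxqf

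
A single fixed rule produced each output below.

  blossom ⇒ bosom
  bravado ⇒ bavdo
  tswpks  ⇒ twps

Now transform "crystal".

cysal

The pattern: double every character, then keep one character in every 3, starting at position 2 (positions 2nd, 5th, 8th, ...).
For "crystal", step one produces "ccrryyssttaall"; step two turns that into "cysal".
(Check on "bravado": → "bbrraavvaaddoo" → "bavdo" ✓)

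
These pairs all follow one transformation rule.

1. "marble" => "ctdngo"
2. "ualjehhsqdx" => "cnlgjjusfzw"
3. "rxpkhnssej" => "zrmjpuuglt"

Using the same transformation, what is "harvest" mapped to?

ctxguvj

In each case the input is transformed by: move the first character to the end, then shift every letter 2 places forward in the alphabet (wrapping around).
For "harvest", step one produces "arvesth"; step two turns that into "ctxguvj".
(Check on "rxpkhnssej": → "xpkhnssejr" → "zrmjpuuglt" ✓)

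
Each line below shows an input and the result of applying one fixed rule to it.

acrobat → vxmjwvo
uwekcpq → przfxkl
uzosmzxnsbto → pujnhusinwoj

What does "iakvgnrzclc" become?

dvfqbimuxgx

In each case the input is transformed by: shift every letter 5 places backward in the alphabet (wrapping around).
So "iakvgnrzclc" becomes "dvfqbimuxgx".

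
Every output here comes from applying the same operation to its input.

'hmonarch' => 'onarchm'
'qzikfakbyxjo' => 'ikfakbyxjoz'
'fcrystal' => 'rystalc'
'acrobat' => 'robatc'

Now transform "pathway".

What's happening: delete the first character, then move the first character to the end.
Applying both steps to "pathway": "athway", then "thwaya".

thwaya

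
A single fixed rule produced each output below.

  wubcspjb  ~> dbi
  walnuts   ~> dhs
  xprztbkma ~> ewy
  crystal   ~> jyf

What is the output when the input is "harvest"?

What's happening: shift every letter 7 places forward in the alphabet (wrapping around), then keep only the first 3 characters.
Applying both steps to "harvest": "ohyclza", then "ohy".

ohy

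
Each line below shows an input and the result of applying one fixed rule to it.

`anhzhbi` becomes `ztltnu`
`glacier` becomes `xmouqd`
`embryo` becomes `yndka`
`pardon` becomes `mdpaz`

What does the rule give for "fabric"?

mnduo

In each case the input is transformed by: delete the first character, then shift every letter 12 places forward in the alphabet (wrapping around).
"fabric" → "abric" → "mnduo".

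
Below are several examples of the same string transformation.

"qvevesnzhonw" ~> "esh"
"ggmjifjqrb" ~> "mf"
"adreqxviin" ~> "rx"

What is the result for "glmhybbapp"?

The pattern: delete the last 3 characters, then keep one character in every 3, starting at position 3 (positions 3rd, 6th, 9th, ...).
Working it through for "glmhybbapp": intermediate "glmhybb", final "mb".
(Check on "ggmjifjqrb": → "ggmjifj" → "mf" ✓)

mb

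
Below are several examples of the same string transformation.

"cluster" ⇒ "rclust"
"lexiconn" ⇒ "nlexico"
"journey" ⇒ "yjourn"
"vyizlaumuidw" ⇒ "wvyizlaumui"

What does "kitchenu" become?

ukitche

Each output is the input with this applied: move the last character to the front, then delete the last character.
On "kitchenu" that produces "ukitche".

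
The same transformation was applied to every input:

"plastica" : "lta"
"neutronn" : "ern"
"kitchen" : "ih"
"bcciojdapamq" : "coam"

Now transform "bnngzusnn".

In each case the input is transformed by: keep one character in every 3, starting at position 2 (positions 2nd, 5th, 8th, ...).
For "bnngzusnn" the result is "nzn".

nzn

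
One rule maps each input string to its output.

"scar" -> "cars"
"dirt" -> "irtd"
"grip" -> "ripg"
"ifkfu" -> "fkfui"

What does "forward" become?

orwardf

Each output is the input with this applied: move the first character to the end.
On "forward" that produces "orwardf".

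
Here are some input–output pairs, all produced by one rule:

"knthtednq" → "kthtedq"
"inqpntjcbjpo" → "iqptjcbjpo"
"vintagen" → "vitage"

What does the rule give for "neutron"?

eutro

Looking at the pairs, the operation is to remove every "n".
"neutron" → "eutro".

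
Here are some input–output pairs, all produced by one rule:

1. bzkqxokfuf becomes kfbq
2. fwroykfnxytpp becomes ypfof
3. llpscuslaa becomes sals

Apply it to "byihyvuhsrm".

urbh

The rule is to keep one character in every 3, starting at position 1 (positions 1st, 4th, 7th, ...), then move the last 2 characters to the front (rotate right by 2).
"byihyvuhsrm" → "urbh".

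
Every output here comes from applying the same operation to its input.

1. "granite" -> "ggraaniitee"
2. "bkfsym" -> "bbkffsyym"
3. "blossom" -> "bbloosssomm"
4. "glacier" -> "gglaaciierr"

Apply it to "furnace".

ffurrnaacee

The rule is to repeat every character 3 times, then keep every other character starting from the first (positions 1st, 3rd, 5th, ...).
So "furnace" becomes "ffurrnaacee".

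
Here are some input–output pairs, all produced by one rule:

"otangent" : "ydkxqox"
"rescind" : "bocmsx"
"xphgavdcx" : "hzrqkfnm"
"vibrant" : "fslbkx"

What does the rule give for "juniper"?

Each output is the input with this applied: shift every letter 10 places forward in the alphabet (wrapping around), then delete the last character.
On "juniper": the first step gives "texszob", and the second then gives "texszo".

texszo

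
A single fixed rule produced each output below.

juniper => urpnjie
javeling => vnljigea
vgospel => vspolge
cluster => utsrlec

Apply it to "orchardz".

Rule — sort the characters into reverse alphabetical order.
Doing the same to "orchardz": "zrrohdca".

zrrohdca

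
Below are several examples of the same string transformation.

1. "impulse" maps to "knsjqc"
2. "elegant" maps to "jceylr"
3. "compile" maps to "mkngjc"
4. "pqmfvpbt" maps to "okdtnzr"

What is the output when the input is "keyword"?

Looking at the pairs, the operation is to shift every letter 2 places backward in the alphabet (wrapping around), then delete the first character.
Starting from "keyword": after the first operation, "icwumpb"; after the second, "cwumpb".
(Check on "impulse": → "gknsjqc" → "knsjqc" ✓)

cwumpb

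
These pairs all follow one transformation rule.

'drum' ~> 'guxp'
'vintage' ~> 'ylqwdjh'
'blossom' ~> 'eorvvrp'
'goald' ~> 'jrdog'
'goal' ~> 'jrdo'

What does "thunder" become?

In each case the input is transformed by: shift every letter 3 places forward in the alphabet (wrapping around).
Applying that to "thunder" gives "wkxqghu".

wkxqghu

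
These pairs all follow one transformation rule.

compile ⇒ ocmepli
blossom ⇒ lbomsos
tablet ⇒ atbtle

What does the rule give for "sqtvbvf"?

Rule — move the first character to the end, then take characters alternately from the front and the back (1st, last, 2nd, 2nd-last, ...).
Working it through for "sqtvbvf": intermediate "qtvbvfs", final "qstfvvb".

qstfvvb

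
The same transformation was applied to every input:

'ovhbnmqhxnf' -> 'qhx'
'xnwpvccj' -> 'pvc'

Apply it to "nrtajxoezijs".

ezi

Rule — delete the last 2 characters, then keep only the last 3 characters.
Starting from "nrtajxoezijs": after the first operation, "nrtajxoezi"; after the second, "ezi".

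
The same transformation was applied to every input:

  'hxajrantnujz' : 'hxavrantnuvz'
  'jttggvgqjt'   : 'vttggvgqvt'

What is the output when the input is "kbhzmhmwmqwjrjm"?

In each case the input is transformed by: replace every "j" with "v".
"kbhzmhmwmqwjrjm" → "kbhzmhmwmqwvrvm".

kbhzmhmwmqwvrvm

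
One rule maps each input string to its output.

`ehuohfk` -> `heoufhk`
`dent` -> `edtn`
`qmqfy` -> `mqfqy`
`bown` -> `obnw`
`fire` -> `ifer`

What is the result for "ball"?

The transformation: swap each adjacent pair of characters (1↔2, 3↔4, ...).
Applying that to "ball" gives "abll".

abll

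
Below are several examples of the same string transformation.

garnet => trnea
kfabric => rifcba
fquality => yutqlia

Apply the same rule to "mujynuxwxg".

The transformation: delete the first character, then sort the characters into reverse alphabetical order.
For "mujynuxwxg", step one produces "ujynuxwxg"; step two turns that into "yxxwuunjg".

yxxwuunjg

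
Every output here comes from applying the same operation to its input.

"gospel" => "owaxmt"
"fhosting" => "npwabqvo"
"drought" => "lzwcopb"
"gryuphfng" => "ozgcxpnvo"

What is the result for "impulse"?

In each case the input is transformed by: shift every letter 8 places forward in the alphabet (wrapping around).
On "impulse" that produces "quxctam".

quxctam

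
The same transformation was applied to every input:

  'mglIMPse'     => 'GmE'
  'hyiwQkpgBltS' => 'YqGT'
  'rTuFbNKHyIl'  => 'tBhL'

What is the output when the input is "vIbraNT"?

Each output is the input with this applied: keep one character in every 3, starting at position 2 (positions 2nd, 5th, 8th, ...), then flip the case of every letter.
Applying that to "vIbraNT" gives "iA".

iA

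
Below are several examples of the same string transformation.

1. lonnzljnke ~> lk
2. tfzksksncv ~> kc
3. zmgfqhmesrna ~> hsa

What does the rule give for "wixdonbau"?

Each output is the input with this applied: keep one character in every 3, starting at position 3 (positions 3rd, 6th, 9th, ...), then delete the first character.
"wixdonbau" → "nu".

nu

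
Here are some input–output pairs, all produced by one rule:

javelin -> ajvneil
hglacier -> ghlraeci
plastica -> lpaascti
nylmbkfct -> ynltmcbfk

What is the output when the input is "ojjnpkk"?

What's happening: move the first character to the end, then take characters alternately from the front and the back (1st, last, 2nd, 2nd-last, ...).
Starting from "ojjnpkk": after the first operation, "jjnpkko"; after the second, "jojknkp".

jojknkp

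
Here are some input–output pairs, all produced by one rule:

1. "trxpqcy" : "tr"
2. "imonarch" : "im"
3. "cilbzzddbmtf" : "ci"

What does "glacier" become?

Rule — keep only the first 2 characters.
For "glacier" the result is "gl".

gl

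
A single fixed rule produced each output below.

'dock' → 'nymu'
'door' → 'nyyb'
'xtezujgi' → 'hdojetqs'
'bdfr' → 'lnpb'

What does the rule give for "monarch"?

The rule is to shift every letter 10 places forward in the alphabet (wrapping around).
So "monarch" becomes "wyxkbmr".

wyxkbmr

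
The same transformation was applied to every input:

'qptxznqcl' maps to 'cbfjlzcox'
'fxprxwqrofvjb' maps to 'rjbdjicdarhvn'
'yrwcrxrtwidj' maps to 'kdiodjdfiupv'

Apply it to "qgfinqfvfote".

Looking at the pairs, the operation is to shift every letter 12 places forward in the alphabet (wrapping around).
So "qgfinqfvfote" becomes "csruzcrhrafq".

csruzcrhrafq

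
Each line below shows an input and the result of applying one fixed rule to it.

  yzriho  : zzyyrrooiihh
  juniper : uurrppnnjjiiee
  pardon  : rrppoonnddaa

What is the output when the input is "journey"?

yyuurroonnjjee

The pattern: double every character, then sort the characters into reverse alphabetical order.
Applying both steps to "journey": "jjoouurrnneeyy", then "yyuurroonnjjee".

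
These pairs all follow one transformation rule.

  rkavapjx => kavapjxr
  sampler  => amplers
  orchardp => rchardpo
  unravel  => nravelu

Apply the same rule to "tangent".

Each output is the input with this applied: move the first character to the end.
For "tangent" the result is "angentt".

angentt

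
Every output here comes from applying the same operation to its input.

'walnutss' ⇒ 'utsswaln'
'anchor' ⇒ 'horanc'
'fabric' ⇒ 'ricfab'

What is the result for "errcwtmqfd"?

tmqfderrcw

Looking at the pairs, the operation is to swap the front and back halves of the string.
On "errcwtmqfd" that produces "tmqfderrcw".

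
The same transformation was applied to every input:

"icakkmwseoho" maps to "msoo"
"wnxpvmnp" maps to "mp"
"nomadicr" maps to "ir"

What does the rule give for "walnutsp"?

Looking at the pairs, the operation is to keep every other character starting from the second (positions 2nd, 4th, 6th, ...), then delete the first 2 characters.
"walnutsp" → "antp" → "tp".
(Check on "nomadicr": → "oair" → "ir" ✓)

tp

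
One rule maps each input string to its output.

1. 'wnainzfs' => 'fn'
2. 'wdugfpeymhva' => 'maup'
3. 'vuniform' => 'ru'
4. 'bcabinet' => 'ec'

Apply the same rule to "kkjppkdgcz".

What's happening: swap the front and back halves of the string, then keep one character in every 3, starting at position 3 (positions 3rd, 6th, 9th, ...).
On "kkjppkdgcz": the first step gives "kdgczkkjpp", and the second then gives "gkp".

gkp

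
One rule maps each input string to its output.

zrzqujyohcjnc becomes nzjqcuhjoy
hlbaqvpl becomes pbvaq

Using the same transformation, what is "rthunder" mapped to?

ehdun

What's happening: take characters alternately from the front and the back (1st, last, 2nd, 2nd-last, ...), then delete the first 3 characters.
Working it through for "rthunder": intermediate "rrtehdun", final "ehdun".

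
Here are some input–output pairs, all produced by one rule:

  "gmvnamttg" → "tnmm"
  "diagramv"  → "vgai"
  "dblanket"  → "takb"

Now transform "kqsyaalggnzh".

hyagnq

Looking at the pairs, the operation is to keep every other character starting from the second (positions 2nd, 4th, 6th, ...), then swap the first and last characters.
Starting from "kqsyaalggnzh": after the first operation, "qyagnh"; after the second, "hyagnq".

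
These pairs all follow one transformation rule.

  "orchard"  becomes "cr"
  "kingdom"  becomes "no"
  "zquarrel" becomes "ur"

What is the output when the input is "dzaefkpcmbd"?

Rule — keep one character in every 3, starting at position 3 (positions 3rd, 6th, 9th, ...).
So "dzaefkpcmbd" becomes "akm".

akm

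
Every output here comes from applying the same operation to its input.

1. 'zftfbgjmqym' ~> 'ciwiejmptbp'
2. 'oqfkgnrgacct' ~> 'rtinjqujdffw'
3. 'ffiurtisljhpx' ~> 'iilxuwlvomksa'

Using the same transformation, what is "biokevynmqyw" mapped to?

elrnhybqptbz

Looking at the pairs, the operation is to shift every letter 3 places forward in the alphabet (wrapping around).
For "biokevynmqyw" the result is "elrnhybqptbz".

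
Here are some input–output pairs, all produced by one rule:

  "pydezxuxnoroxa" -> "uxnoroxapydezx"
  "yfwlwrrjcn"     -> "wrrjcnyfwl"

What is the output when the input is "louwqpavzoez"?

The transformation: move the last character to the front, then swap the front and back halves of the string.
"louwqpavzoez" → "zlouwqpavzoe" → "pavzoezlouwq".

pavzoezlouwq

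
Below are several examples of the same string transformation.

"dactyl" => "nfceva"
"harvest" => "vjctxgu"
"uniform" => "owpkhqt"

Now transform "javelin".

plcxgnk

The transformation: shift every letter 2 places forward in the alphabet (wrapping around), then move the last character to the front.
Starting from "javelin": after the first operation, "lcxgnkp"; after the second, "plcxgnk".
(Check on "dactyl": → "fcevan" → "nfceva" ✓)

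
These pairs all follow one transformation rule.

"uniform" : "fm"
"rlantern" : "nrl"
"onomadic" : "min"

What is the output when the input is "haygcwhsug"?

The pattern: move the first 2 characters to the end (rotate left by 2), then keep one character in every 3, starting at position 2 (positions 2nd, 5th, 8th, ...).
"haygcwhsug" → "ygcwhsugha" → "ghg".

ghg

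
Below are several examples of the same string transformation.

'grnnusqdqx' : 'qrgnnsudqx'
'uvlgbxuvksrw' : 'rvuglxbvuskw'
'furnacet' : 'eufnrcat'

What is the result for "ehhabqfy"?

The transformation: swap each adjacent pair of characters (1↔2, 3↔4, ...), then move the last character to the front.
Doing the same to "ehhabqfy": "fheahqby".

fheahqby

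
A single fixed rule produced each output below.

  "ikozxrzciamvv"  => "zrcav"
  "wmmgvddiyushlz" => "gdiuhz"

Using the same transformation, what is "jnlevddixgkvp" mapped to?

Looking at the pairs, the operation is to delete the first 3 characters, then keep every other character starting from the first (positions 1st, 3rd, 5th, ...).
For "jnlevddixgkvp", step one produces "evddixgkvp"; step two turns that into "edigv".

edigv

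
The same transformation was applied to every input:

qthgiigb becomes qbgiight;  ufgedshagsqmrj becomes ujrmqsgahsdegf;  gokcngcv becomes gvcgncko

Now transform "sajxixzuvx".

Each output is the input with this applied: reverse the string, then move the last character to the front.
For "sajxixzuvx", step one produces "xvuzxixjas"; step two turns that into "sxvuzxixja".

sxvuzxixja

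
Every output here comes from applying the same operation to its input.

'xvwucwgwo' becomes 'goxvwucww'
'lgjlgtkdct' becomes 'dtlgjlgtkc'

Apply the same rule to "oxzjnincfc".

ccoxzjninf

The transformation: move the last 2 characters to the front (rotate right by 2), then swap the first and last characters.
On "oxzjnincfc" that produces "ccoxzjninf".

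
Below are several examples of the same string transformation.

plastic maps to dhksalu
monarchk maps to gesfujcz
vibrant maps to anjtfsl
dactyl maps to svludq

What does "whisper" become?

Looking at the pairs, the operation is to swap each adjacent pair of characters (1↔2, 3↔4, ...), then shift every letter 8 places backward in the alphabet (wrapping around).
So "whisper" becomes "zokawhj".
(Check on "monarchk": → "omancrkh" → "gesfujcz" ✓)

zokawhj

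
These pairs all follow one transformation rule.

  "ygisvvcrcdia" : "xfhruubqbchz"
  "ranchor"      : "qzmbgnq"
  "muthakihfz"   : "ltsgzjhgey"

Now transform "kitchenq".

The pattern: shift every letter 1 place backward in the alphabet (wrapping around).
Doing the same to "kitchenq": "jhsbgdmp".

jhsbgdmp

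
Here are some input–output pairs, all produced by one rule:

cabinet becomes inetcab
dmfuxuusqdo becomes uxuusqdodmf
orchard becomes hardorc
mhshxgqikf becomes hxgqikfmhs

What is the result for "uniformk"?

Each output is the input with this applied: move the first 3 characters to the end (rotate left by 3).
Doing the same to "uniformk": "formkuni".

formkuni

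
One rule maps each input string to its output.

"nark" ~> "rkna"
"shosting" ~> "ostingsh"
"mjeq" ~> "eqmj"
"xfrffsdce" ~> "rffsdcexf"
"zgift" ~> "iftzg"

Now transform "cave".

What's happening: move the first 2 characters to the end (rotate left by 2).
Doing the same to "cave": "veca".

veca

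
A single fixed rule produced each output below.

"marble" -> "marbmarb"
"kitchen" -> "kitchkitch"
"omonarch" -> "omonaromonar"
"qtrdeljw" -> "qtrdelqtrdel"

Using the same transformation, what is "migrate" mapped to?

What's happening: delete the last 2 characters, then write the whole string twice.
Working it through for "migrate": intermediate "migra", final "migramigra".

migramigra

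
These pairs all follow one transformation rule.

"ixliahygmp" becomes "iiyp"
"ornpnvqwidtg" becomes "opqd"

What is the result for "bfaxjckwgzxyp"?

Each output is the input with this applied: keep one character in every 3, starting at position 1 (positions 1st, 4th, 7th, ...).
"bfaxjckwgzxyp" → "bxkzp".

bxkzp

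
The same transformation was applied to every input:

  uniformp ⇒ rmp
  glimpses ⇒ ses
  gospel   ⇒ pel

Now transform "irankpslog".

Rule — keep only the last 3 characters.
Doing the same to "irankpslog": "log".

log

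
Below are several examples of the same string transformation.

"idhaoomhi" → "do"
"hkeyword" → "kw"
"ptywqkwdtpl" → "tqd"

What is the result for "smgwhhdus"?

mh

In each case the input is transformed by: keep one character in every 3, starting at position 2 (positions 2nd, 5th, 8th, ...), then delete the last character.
"smgwhhdus" → "mh".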